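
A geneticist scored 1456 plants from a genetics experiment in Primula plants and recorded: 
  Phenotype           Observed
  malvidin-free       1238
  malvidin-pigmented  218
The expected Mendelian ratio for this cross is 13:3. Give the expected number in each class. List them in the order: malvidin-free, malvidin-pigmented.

The 13:3 ratio has 16 parts, so with N = 1456 the expected counts are:
  malvidin-free: 1456 × 13/16 = 1183
  malvidin-pigmented: 1456 × 3/16 = 273

1183, 273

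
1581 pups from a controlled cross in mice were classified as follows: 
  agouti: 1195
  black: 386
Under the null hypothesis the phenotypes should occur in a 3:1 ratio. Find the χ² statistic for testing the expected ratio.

Under the 3:1 hypothesis (Σ ratio = 4, N = 1581):
  agouti: 1581 × 3/4 = 1185.75
  black: 1581 × 1/4 = 395.25
χ² = Σ (O − E)² / E
  agouti: (1195 − 1185.75)² / 1185.75 = 0.0722
  black: (386 − 395.25)² / 395.25 = 0.2165
χ² = 0.0722 + 0.2165 = 0.2887 ≈ 0.289

0.289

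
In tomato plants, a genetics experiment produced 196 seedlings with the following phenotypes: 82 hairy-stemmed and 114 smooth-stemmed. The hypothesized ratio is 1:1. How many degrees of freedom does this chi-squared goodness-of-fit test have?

1

A goodness-of-fit test with 2 phenotype classes has df = 2 − 1 = 1.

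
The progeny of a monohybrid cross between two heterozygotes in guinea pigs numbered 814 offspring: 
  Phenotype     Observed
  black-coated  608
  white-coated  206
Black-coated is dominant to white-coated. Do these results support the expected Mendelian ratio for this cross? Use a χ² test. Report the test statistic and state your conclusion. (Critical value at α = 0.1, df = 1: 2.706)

0.041; consistent

For a monohybrid cross between heterozygotes with complete dominance, the expected phenotypic ratio is 3:1.
Total ratio parts = 4. Expected numbers out of 814:
  black-coated: 814 × 3/4 = 610.5
  white-coated: 814 × 1/4 = 203.5
χ² = Σ (O − E)² / E
  black-coated: (608 − 610.5)² / 610.5 = 0.0102
  white-coated: (206 − 203.5)² / 203.5 = 0.0307
χ² = 0.0102 + 0.0307 = 0.0409 ≈ 0.041
Degrees of freedom = 2 − 1 = 1; critical value at α = 0.1 is 2.706.
Since 0.041 < 2.706, we fail to reject the null hypothesis — the data are consistent with the 3:1 ratio.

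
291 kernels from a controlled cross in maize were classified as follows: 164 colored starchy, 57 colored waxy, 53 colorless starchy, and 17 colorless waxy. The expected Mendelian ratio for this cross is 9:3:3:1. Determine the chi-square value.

0.232

Expected counts for N = 291 under a 9:3:3:1 ratio (total parts = 16):
  colored starchy: 291 × 9/16 = 163.6875
  colored waxy: 291 × 3/16 = 54.5625
  colorless starchy: 291 × 3/16 = 54.5625
  colorless waxy: 291 × 1/16 = 18.1875
χ² = Σ (O − E)² / E
  colored starchy: (164 − 163.6875)² / 163.6875 = 0.0006
  colored waxy: (57 − 54.5625)² / 54.5625 = 0.1089
  colorless starchy: (53 − 54.5625)² / 54.5625 = 0.0447
  colorless waxy: (17 − 18.1875)² / 18.1875 = 0.0775
χ² = 0.0006 + 0.1089 + 0.0447 + 0.0775 = 0.2317 ≈ 0.232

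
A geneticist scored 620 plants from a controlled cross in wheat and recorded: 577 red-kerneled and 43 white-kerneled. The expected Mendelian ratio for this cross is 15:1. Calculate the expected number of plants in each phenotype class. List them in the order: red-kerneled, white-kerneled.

Expected counts for N = 620 under a 15:1 ratio (total parts = 16):
  red-kerneled: 620 × 15/16 = 581.25
  white-kerneled: 620 × 1/16 = 38.75

581.25, 38.75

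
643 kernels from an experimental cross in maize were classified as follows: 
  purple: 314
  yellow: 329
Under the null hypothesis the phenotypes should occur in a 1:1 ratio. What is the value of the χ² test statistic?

Under the 1:1 hypothesis (Σ ratio = 2, N = 643):
  purple: 643 × 1/2 = 321.5
  yellow: 643 × 1/2 = 321.5
χ² = Σ (O − E)² / E
  purple: (314 − 321.5)² / 321.5 = 0.1750
  yellow: (329 − 321.5)² / 321.5 = 0.1750
χ² = 0.1750 + 0.1750 = 0.350

0.350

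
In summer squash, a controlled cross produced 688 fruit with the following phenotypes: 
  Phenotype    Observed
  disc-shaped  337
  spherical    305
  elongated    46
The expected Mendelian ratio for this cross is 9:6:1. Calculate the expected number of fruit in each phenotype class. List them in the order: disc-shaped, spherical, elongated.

387, 258, 43

Expected counts for N = 688 under a 9:6:1 ratio (total parts = 16):
  disc-shaped: 688 × 9/16 = 387
  spherical: 688 × 6/16 = 258
  elongated: 688 × 1/16 = 43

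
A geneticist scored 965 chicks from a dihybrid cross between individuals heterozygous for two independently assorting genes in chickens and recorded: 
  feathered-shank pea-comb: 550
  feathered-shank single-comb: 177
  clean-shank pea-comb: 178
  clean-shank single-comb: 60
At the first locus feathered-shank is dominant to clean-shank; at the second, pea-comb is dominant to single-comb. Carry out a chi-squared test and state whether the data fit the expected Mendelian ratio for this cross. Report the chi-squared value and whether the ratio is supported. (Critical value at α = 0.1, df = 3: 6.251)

A dihybrid F₂ with independent assortment and complete dominance at both loci gives a 9:3:3:1 phenotypic ratio.
Under the 9:3:3:1 hypothesis (Σ ratio = 16, N = 965):
  feathered-shank pea-comb: 965 × 9/16 = 542.8125
  feathered-shank single-comb: 965 × 3/16 = 180.9375
  clean-shank pea-comb: 965 × 3/16 = 180.9375
  clean-shank single-comb: 965 × 1/16 = 60.3125
χ² = Σ (O − E)² / E
  feathered-shank pea-comb: (550 − 542.8125)² / 542.8125 = 0.0952
  feathered-shank single-comb: (177 − 180.9375)² / 180.9375 = 0.0857
  clean-shank pea-comb: (178 − 180.9375)² / 180.9375 = 0.0477
  clean-shank single-comb: (60 − 60.3125)² / 60.3125 = 0.0016
χ² = 0.0952 + 0.0857 + 0.0477 + 0.0016 = 0.2302 ≈ 0.230
Degrees of freedom = 4 − 1 = 3; critical value at α = 0.1 is 6.251.
Since 0.230 < 6.251, we fail to reject the null hypothesis — the data are consistent with the 9:3:3:1 ratio.

0.230; consistent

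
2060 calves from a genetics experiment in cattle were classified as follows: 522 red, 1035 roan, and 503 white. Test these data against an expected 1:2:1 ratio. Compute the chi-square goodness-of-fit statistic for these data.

Expected counts for N = 2060 under a 1:2:1 ratio (total parts = 4):
  red: 2060 × 1/4 = 515
  roan: 2060 × 2/4 = 1030
  white: 2060 × 1/4 = 515
χ² = Σ (O − E)² / E
  red: (522 − 515)² / 515 = 0.0951
  roan: (1035 − 1030)² / 1030 = 0.0243
  white: (503 − 515)² / 515 = 0.2796
χ² = 0.0951 + 0.0243 + 0.2796 = 0.399

0.399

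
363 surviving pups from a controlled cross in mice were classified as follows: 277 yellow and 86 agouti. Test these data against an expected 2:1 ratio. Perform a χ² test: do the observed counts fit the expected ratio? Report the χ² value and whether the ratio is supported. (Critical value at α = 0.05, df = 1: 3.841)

15.186; not consistent

Total ratio parts = 3. Expected numbers out of 363:
  yellow: 363 × 2/3 = 242
  agouti: 363 × 1/3 = 121
χ² = Σ (O − E)² / E
  yellow: (277 − 242)² / 242 = 5.0620
  agouti: (86 − 121)² / 121 = 10.1240
χ² = 5.0620 + 10.1240 = 15.186
Degrees of freedom = 2 − 1 = 1; critical value at α = 0.05 is 3.841.
Since 15.186 > 3.841, we reject the null hypothesis — the data do not fit the 2:1 ratio.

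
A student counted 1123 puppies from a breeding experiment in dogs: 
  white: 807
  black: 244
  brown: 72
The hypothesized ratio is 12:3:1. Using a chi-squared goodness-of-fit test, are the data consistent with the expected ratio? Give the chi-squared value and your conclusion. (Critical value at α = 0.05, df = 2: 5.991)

Total ratio parts = 16. Expected numbers out of 1123:
  white: 1123 × 12/16 = 842.25
  black: 1123 × 3/16 = 210.5625
  brown: 1123 × 1/16 = 70.1875
χ² = Σ (O − E)² / E
  white: (807 − 842.25)² / 842.25 = 1.4753
  black: (244 − 210.5625)² / 210.5625 = 5.3099
  brown: (72 − 70.1875)² / 70.1875 = 0.0468
χ² = 1.4753 + 5.3099 + 0.0468 = 6.832
Degrees of freedom = 3 − 1 = 2; critical value at α = 0.05 is 5.991.
Since 6.832 > 5.991, we reject the null hypothesis — the data do not fit the 12:3:1 ratio.

6.832; not consistent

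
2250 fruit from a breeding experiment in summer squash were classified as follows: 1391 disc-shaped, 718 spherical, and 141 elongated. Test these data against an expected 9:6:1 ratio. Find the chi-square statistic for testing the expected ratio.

Under the 9:6:1 hypothesis (Σ ratio = 16, N = 2250):
  disc-shaped: 2250 × 9/16 = 1265.625
  spherical: 2250 × 6/16 = 843.75
  elongated: 2250 × 1/16 = 140.625
χ² = Σ (O − E)² / E
  disc-shaped: (1391 − 1265.625)² / 1265.625 = 12.4199
  spherical: (718 − 843.75)² / 843.75 = 18.7414
  elongated: (141 − 140.625)² / 140.625 = 0.0010
χ² = 12.4199 + 18.7414 + 0.0010 = 31.1623 ≈ 31.162

31.162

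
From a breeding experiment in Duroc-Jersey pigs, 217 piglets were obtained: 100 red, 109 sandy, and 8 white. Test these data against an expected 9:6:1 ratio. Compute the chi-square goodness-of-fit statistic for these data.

15.647

The 9:6:1 ratio has 16 parts, so with N = 217 the expected counts are:
  red: 217 × 9/16 = 122.0625
  sandy: 217 × 6/16 = 81.375
  white: 217 × 1/16 = 13.5625
χ² = Σ (O − E)² / E
  red: (100 − 122.0625)² / 122.0625 = 3.9877
  sandy: (109 − 81.375)² / 81.375 = 9.3781
  white: (8 − 13.5625)² / 13.5625 = 2.2814
χ² = 3.9877 + 9.3781 + 2.2814 = 15.6472 ≈ 15.647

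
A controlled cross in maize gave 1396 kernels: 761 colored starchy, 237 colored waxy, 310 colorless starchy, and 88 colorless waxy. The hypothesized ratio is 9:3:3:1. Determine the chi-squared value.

The 9:3:3:1 ratio has 16 parts, so with N = 1396 the expected counts are:
  colored starchy: 1396 × 9/16 = 785.25
  colored waxy: 1396 × 3/16 = 261.75
  colorless starchy: 1396 × 3/16 = 261.75
  colorless waxy: 1396 × 1/16 = 87.25
χ² = Σ (O − E)² / E
  colored starchy: (761 − 785.25)² / 785.25 = 0.7489
  colored waxy: (237 − 261.75)² / 261.75 = 2.3403
  colorless starchy: (310 − 261.75)² / 261.75 = 8.8942
  colorless waxy: (88 − 87.25)² / 87.25 = 0.0064
χ² = 0.7489 + 2.3403 + 8.8942 + 0.0064 = 11.9898 ≈ 11.990

11.990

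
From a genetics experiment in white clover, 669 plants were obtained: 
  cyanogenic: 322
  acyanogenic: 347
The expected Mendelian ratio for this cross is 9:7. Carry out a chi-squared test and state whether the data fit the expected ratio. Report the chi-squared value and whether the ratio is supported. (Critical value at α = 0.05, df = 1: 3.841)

17.917; not consistent

Expected counts for N = 669 under a 9:7 ratio (total parts = 16):
  cyanogenic: 669 × 9/16 = 376.3125
  acyanogenic: 669 × 7/16 = 292.6875
χ² = Σ (O − E)² / E
  cyanogenic: (322 − 376.3125)² / 376.3125 = 7.8388
  acyanogenic: (347 − 292.6875)² / 292.6875 = 10.0785
χ² = 7.8388 + 10.0785 = 17.9173 ≈ 17.917
Degrees of freedom = 2 − 1 = 1; critical value at α = 0.05 is 3.841.
Since 17.917 > 3.841, we reject the null hypothesis — the data do not fit the 9:7 ratio.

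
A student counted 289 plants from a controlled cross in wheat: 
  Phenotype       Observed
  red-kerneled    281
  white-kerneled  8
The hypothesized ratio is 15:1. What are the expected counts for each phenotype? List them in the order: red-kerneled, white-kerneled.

270.9375, 18.0625

Expected counts for N = 289 under a 15:1 ratio (total parts = 16):
  red-kerneled: 289 × 15/16 = 270.9375
  white-kerneled: 289 × 1/16 = 18.0625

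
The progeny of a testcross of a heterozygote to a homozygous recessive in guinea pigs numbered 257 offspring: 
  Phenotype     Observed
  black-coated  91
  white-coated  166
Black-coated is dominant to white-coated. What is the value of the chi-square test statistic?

21.887

A testcross of a heterozygote (Aa × aa) gives a 1:1 phenotypic ratio.
Expected counts for N = 257 under a 1:1 ratio (total parts = 2):
  black-coated: 257 × 1/2 = 128.5
  white-coated: 257 × 1/2 = 128.5
χ² = Σ (O − E)² / E
  black-coated: (91 − 128.5)² / 128.5 = 10.9436
  white-coated: (166 − 128.5)² / 128.5 = 10.9436
χ² = 10.9436 + 10.9436 = 21.8872 ≈ 21.887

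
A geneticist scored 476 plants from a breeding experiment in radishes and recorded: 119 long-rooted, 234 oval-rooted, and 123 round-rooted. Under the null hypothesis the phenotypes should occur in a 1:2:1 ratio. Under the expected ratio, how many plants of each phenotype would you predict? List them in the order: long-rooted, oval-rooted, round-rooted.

119, 238, 119

Under the 1:2:1 hypothesis (Σ ratio = 4, N = 476):
  long-rooted: 476 × 1/4 = 119
  oval-rooted: 476 × 2/4 = 238
  round-rooted: 476 × 1/4 = 119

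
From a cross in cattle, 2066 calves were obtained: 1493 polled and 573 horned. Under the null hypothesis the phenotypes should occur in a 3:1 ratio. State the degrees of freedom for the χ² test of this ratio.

1

A goodness-of-fit test with 2 phenotype classes has df = 2 − 1 = 1.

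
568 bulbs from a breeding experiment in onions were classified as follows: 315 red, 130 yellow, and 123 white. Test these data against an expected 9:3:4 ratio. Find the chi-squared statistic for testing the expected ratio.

7.791

Expected counts for N = 568 under a 9:3:4 ratio (total parts = 16):
  red: 568 × 9/16 = 319.5
  yellow: 568 × 3/16 = 106.5
  white: 568 × 4/16 = 142
χ² = Σ (O − E)² / E
  red: (315 − 319.5)² / 319.5 = 0.0634
  yellow: (130 − 106.5)² / 106.5 = 5.1854
  white: (123 − 142)² / 142 = 2.5423
χ² = 0.0634 + 5.1854 + 2.5423 = 7.7911 ≈ 7.791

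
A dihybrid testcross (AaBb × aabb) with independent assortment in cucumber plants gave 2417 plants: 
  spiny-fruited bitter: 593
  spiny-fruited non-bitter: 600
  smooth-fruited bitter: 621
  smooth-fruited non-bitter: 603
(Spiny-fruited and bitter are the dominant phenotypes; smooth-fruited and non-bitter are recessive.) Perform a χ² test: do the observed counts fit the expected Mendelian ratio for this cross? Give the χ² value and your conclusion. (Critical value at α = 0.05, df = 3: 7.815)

0.706; consistent

A dihybrid testcross with independent assortment gives a 1:1:1:1 ratio.
Expected counts for N = 2417 under a 1:1:1:1 ratio (total parts = 4):
  spiny-fruited bitter: 2417 × 1/4 = 604.25
  spiny-fruited non-bitter: 2417 × 1/4 = 604.25
  smooth-fruited bitter: 2417 × 1/4 = 604.25
  smooth-fruited non-bitter: 2417 × 1/4 = 604.25
χ² = Σ (O − E)² / E
  spiny-fruited bitter: (593 − 604.25)² / 604.25 = 0.2095
  spiny-fruited non-bitter: (600 − 604.25)² / 604.25 = 0.0299
  smooth-fruited bitter: (621 − 604.25)² / 604.25 = 0.4643
  smooth-fruited non-bitter: (603 − 604.25)² / 604.25 = 0.0026
χ² = 0.2095 + 0.0299 + 0.4643 + 0.0026 = 0.7063 ≈ 0.706
Degrees of freedom = 4 − 1 = 3; critical value at α = 0.05 is 7.815.
Since 0.706 < 7.815, we fail to reject the null hypothesis — the data are consistent with the 1:1:1:1 ratio.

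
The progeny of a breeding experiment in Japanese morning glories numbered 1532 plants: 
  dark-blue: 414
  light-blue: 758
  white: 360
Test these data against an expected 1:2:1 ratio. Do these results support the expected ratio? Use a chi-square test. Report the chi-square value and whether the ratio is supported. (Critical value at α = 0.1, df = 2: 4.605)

Under the 1:2:1 hypothesis (Σ ratio = 4, N = 1532):
  dark-blue: 1532 × 1/4 = 383
  light-blue: 1532 × 2/4 = 766
  white: 1532 × 1/4 = 383
χ² = Σ (O − E)² / E
  dark-blue: (414 − 383)² / 383 = 2.5091
  light-blue: (758 − 766)² / 766 = 0.0836
  white: (360 − 383)² / 383 = 1.3812
χ² = 2.5091 + 0.0836 + 1.3812 = 3.9739 ≈ 3.974
Degrees of freedom = 3 − 1 = 2; critical value at α = 0.1 is 4.605.
Since 3.974 < 4.605, we fail to reject the null hypothesis — the data are consistent with the 1:2:1 ratio.

3.974; consistent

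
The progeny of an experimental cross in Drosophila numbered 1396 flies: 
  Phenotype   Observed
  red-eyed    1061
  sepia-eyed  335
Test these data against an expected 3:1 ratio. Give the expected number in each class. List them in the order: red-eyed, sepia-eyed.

Total ratio parts = 4. Expected numbers out of 1396:
  red-eyed: 1396 × 3/4 = 1047
  sepia-eyed: 1396 × 1/4 = 349

1047, 349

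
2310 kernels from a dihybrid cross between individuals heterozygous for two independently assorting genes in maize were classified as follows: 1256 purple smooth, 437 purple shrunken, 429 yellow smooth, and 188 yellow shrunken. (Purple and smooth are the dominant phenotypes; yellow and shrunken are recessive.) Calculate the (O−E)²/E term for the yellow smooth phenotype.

A dihybrid F₂ with independent assortment and complete dominance at both loci gives a 9:3:3:1 phenotypic ratio.
Total ratio parts = 16. Expected numbers out of 2310:
  purple smooth: 2310 × 9/16 = 1299.375
  purple shrunken: 2310 × 3/16 = 433.125
  yellow smooth: 2310 × 3/16 = 433.125
  yellow shrunken: 2310 × 1/16 = 144.375
Contribution of yellow smooth: (429 − 433.125)² / 433.125 = 0.0393

0.039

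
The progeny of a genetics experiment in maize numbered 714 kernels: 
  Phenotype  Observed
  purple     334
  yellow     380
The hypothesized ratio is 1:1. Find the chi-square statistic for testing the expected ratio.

2.964

Under the 1:1 hypothesis (Σ ratio = 2, N = 714):
  purple: 714 × 1/2 = 357
  yellow: 714 × 1/2 = 357
χ² = Σ (O − E)² / E
  purple: (334 − 357)² / 357 = 1.4818
  yellow: (380 − 357)² / 357 = 1.4818
χ² = 1.4818 + 1.4818 = 2.9636 ≈ 2.964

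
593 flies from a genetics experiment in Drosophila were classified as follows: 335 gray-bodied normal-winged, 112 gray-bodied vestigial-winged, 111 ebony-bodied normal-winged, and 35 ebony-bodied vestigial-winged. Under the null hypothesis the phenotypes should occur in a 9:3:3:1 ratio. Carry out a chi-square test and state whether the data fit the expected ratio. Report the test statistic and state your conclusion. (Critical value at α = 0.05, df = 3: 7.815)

Expected counts for N = 593 under a 9:3:3:1 ratio (total parts = 16):
  gray-bodied normal-winged: 593 × 9/16 = 333.5625
  gray-bodied vestigial-winged: 593 × 3/16 = 111.1875
  ebony-bodied normal-winged: 593 × 3/16 = 111.1875
  ebony-bodied vestigial-winged: 593 × 1/16 = 37.0625
χ² = Σ (O − E)² / E
  gray-bodied normal-winged: (335 − 333.5625)² / 333.5625 = 0.0062
  gray-bodied vestigial-winged: (112 − 111.1875)² / 111.1875 = 0.0059
  ebony-bodied normal-winged: (111 − 111.1875)² / 111.1875 = 0.0003
  ebony-bodied vestigial-winged: (35 − 37.0625)² / 37.0625 = 0.1148
χ² = 0.0062 + 0.0059 + 0.0003 + 0.1148 = 0.1272 ≈ 0.127
Degrees of freedom = 4 − 1 = 3; critical value at α = 0.05 is 7.815.
Since 0.127 < 7.815, we fail to reject the null hypothesis — the data are consistent with the 9:3:3:1 ratio.

0.127; consistent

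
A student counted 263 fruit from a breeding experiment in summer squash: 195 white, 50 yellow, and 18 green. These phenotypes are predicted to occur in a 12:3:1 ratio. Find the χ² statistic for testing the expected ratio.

The 12:3:1 ratio has 16 parts, so with N = 263 the expected counts are:
  white: 263 × 12/16 = 197.25
  yellow: 263 × 3/16 = 49.3125
  green: 263 × 1/16 = 16.4375
χ² = Σ (O − E)² / E
  white: (195 − 197.25)² / 197.25 = 0.0257
  yellow: (50 − 49.3125)² / 49.3125 = 0.0096
  green: (18 − 16.4375)² / 16.4375 = 0.1485
χ² = 0.0257 + 0.0096 + 0.1485 = 0.1838 ≈ 0.184

0.184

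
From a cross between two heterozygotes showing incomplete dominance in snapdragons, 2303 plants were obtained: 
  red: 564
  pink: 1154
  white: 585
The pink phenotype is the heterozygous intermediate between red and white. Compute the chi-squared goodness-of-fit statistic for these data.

0.394

With incomplete dominance, a heterozygote × heterozygote cross gives a 1:2:1 phenotypic ratio.
Expected counts for N = 2303 under a 1:2:1 ratio (total parts = 4):
  red: 2303 × 1/4 = 575.75
  pink: 2303 × 2/4 = 1151.5
  white: 2303 × 1/4 = 575.75
χ² = Σ (O − E)² / E
  red: (564 − 575.75)² / 575.75 = 0.2398
  pink: (1154 − 1151.5)² / 1151.5 = 0.0054
  white: (585 − 575.75)² / 575.75 = 0.1486
χ² = 0.2398 + 0.0054 + 0.1486 = 0.3938 ≈ 0.394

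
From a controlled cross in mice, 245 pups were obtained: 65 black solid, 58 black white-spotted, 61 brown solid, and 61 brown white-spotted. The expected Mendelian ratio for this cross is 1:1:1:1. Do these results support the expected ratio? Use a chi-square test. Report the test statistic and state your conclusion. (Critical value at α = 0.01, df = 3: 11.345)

The 1:1:1:1 ratio has 4 parts, so with N = 245 the expected counts are:
  black solid: 245 × 1/4 = 61.25
  black white-spotted: 245 × 1/4 = 61.25
  brown solid: 245 × 1/4 = 61.25
  brown white-spotted: 245 × 1/4 = 61.25
χ² = Σ (O − E)² / E
  black solid: (65 − 61.25)² / 61.25 = 0.2296
  black white-spotted: (58 − 61.25)² / 61.25 = 0.1724
  brown solid: (61 − 61.25)² / 61.25 = 0.0010
  brown white-spotted: (61 − 61.25)² / 61.25 = 0.0010
χ² = 0.2296 + 0.1724 + 0.0010 + 0.0010 = 0.404
Degrees of freedom = 4 − 1 = 3; critical value at α = 0.01 is 11.345.
Since 0.404 < 11.345, we fail to reject the null hypothesis — the data are consistent with the 1:1:1:1 ratio.

0.404; consistent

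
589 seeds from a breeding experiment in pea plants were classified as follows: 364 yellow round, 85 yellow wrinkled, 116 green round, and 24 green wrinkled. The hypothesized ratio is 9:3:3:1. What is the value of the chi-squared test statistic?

The 9:3:3:1 ratio has 16 parts, so with N = 589 the expected counts are:
  yellow round: 589 × 9/16 = 331.3125
  yellow wrinkled: 589 × 3/16 = 110.4375
  green round: 589 × 3/16 = 110.4375
  green wrinkled: 589 × 1/16 = 36.8125
χ² = Σ (O − E)² / E
  yellow round: (364 − 331.3125)² / 331.3125 = 3.2250
  yellow wrinkled: (85 − 110.4375)² / 110.4375 = 5.8591
  green round: (116 − 110.4375)² / 110.4375 = 0.2802
  green wrinkled: (24 − 36.8125)² / 36.8125 = 4.4594
χ² = 3.2250 + 5.8591 + 0.2802 + 4.4594 = 13.8237 ≈ 13.824

13.824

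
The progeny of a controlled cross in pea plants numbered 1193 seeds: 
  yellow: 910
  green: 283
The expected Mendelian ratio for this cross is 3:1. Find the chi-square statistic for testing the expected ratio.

1.040

Under the 3:1 hypothesis (Σ ratio = 4, N = 1193):
  yellow: 1193 × 3/4 = 894.75
  green: 1193 × 1/4 = 298.25
χ² = Σ (O − E)² / E
  yellow: (910 − 894.75)² / 894.75 = 0.2599
  green: (283 − 298.25)² / 298.25 = 0.7798
χ² = 0.2599 + 0.7798 = 1.0397 ≈ 1.040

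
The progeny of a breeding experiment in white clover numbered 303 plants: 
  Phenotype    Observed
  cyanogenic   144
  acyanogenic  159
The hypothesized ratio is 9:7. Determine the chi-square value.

9.373

The 9:7 ratio has 16 parts, so with N = 303 the expected counts are:
  cyanogenic: 303 × 9/16 = 170.4375
  acyanogenic: 303 × 7/16 = 132.5625
χ² = Σ (O − E)² / E
  cyanogenic: (144 − 170.4375)² / 170.4375 = 4.1009
  acyanogenic: (159 − 132.5625)² / 132.5625 = 5.2725
χ² = 4.1009 + 5.2725 = 9.3734 ≈ 9.373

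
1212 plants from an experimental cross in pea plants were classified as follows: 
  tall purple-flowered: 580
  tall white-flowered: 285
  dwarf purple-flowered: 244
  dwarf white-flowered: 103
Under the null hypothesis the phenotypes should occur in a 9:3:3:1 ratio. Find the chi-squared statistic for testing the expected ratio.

40.899

The 9:3:3:1 ratio has 16 parts, so with N = 1212 the expected counts are:
  tall purple-flowered: 1212 × 9/16 = 681.75
  tall white-flowered: 1212 × 3/16 = 227.25
  dwarf purple-flowered: 1212 × 3/16 = 227.25
  dwarf white-flowered: 1212 × 1/16 = 75.75
χ² = Σ (O − E)² / E
  tall purple-flowered: (580 − 681.75)² / 681.75 = 15.1860
  tall white-flowered: (285 − 227.25)² / 227.25 = 14.6757
  dwarf purple-flowered: (244 − 227.25)² / 227.25 = 1.2346
  dwarf white-flowered: (103 − 75.75)² / 75.75 = 9.8028
χ² = 15.1860 + 14.6757 + 1.2346 + 9.8028 = 40.8991 ≈ 40.899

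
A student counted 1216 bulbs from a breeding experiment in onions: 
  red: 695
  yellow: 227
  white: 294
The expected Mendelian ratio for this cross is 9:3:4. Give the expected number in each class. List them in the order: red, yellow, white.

Total ratio parts = 16. Expected numbers out of 1216:
  red: 1216 × 9/16 = 684
  yellow: 1216 × 3/16 = 228
  white: 1216 × 4/16 = 304

684, 228, 304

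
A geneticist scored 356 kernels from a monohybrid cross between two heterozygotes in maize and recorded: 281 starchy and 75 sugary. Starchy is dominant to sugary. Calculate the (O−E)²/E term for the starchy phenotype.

0.734

For a monohybrid cross between heterozygotes with complete dominance, the expected phenotypic ratio is 3:1.
Under the 3:1 hypothesis (Σ ratio = 4, N = 356):
  starchy: 356 × 3/4 = 267
  sugary: 356 × 1/4 = 89
Contribution of starchy: (281 − 267)² / 267 = 0.7341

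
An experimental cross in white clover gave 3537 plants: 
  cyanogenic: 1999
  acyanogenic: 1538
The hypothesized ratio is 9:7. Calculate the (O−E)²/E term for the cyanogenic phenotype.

Total ratio parts = 16. Expected numbers out of 3537:
  cyanogenic: 3537 × 9/16 = 1989.5625
  acyanogenic: 3537 × 7/16 = 1547.4375
Contribution of cyanogenic: (1999 − 1989.5625)² / 1989.5625 = 0.0448

0.045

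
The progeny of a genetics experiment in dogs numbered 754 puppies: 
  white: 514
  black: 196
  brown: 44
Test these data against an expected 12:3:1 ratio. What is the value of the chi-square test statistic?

26.004

Total ratio parts = 16. Expected numbers out of 754:
  white: 754 × 12/16 = 565.5
  black: 754 × 3/16 = 141.375
  brown: 754 × 1/16 = 47.125
χ² = Σ (O − E)² / E
  white: (514 − 565.5)² / 565.5 = 4.6901
  black: (196 − 141.375)² / 141.375 = 21.1062
  brown: (44 − 47.125)² / 47.125 = 0.2072
χ² = 4.6901 + 21.1062 + 0.2072 = 26.0035 ≈ 26.004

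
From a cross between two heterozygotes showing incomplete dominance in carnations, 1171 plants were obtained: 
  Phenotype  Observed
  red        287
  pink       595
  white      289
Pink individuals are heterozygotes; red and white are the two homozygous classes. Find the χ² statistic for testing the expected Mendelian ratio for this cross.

0.315

With incomplete dominance, a heterozygote × heterozygote cross gives a 1:2:1 phenotypic ratio.
Total ratio parts = 4. Expected numbers out of 1171:
  red: 1171 × 1/4 = 292.75
  pink: 1171 × 2/4 = 585.5
  white: 1171 × 1/4 = 292.75
χ² = Σ (O − E)² / E
  red: (287 − 292.75)² / 292.75 = 0.1129
  pink: (595 − 585.5)² / 585.5 = 0.1541
  white: (289 − 292.75)² / 292.75 = 0.0480
χ² = 0.1129 + 0.1541 + 0.0480 = 0.315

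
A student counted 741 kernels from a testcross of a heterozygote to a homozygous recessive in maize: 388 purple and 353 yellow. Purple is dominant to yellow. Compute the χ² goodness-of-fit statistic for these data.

1.653

A testcross of a heterozygote (Aa × aa) gives a 1:1 phenotypic ratio.
The 1:1 ratio has 2 parts, so with N = 741 the expected counts are:
  purple: 741 × 1/2 = 370.5
  yellow: 741 × 1/2 = 370.5
χ² = Σ (O − E)² / E
  purple: (388 − 370.5)² / 370.5 = 0.8266
  yellow: (353 − 370.5)² / 370.5 = 0.8266
χ² = 0.8266 + 0.8266 = 1.6532 ≈ 1.653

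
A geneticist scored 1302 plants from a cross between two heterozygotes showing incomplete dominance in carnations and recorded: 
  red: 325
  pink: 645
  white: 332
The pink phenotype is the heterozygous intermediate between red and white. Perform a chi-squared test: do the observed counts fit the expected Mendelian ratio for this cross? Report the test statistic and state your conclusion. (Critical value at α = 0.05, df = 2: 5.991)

With incomplete dominance, a heterozygote × heterozygote cross gives a 1:2:1 phenotypic ratio.
Total ratio parts = 4. Expected numbers out of 1302:
  red: 1302 × 1/4 = 325.5
  pink: 1302 × 2/4 = 651
  white: 1302 × 1/4 = 325.5
χ² = Σ (O − E)² / E
  red: (325 − 325.5)² / 325.5 = 0.0008
  pink: (645 − 651)² / 651 = 0.0553
  white: (332 − 325.5)² / 325.5 = 0.1298
χ² = 0.0008 + 0.0553 + 0.1298 = 0.1859 ≈ 0.186
Degrees of freedom = 3 − 1 = 2; critical value at α = 0.05 is 5.991.
Since 0.186 < 5.991, we fail to reject the null hypothesis — the data are consistent with the 1:2:1 ratio.

0.186; consistent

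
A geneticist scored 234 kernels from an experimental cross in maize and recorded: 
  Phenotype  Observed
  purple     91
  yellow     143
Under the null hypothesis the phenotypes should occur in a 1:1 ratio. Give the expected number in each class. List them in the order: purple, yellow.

117, 117

Total ratio parts = 2. Expected numbers out of 234:
  purple: 234 × 1/2 = 117
  yellow: 234 × 1/2 = 117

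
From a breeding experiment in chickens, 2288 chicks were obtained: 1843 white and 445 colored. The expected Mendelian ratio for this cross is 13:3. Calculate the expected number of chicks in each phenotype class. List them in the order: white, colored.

Expected counts for N = 2288 under a 13:3 ratio (total parts = 16):
  white: 2288 × 13/16 = 1859
  colored: 2288 × 3/16 = 429

1859, 429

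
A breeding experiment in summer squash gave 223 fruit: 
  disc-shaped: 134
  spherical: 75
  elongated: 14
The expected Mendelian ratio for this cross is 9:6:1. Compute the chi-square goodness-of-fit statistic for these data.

Under the 9:6:1 hypothesis (Σ ratio = 16, N = 223):
  disc-shaped: 223 × 9/16 = 125.4375
  spherical: 223 × 6/16 = 83.625
  elongated: 223 × 1/16 = 13.9375
χ² = Σ (O − E)² / E
  disc-shaped: (134 − 125.4375)² / 125.4375 = 0.5845
  spherical: (75 − 83.625)² / 83.625 = 0.8896
  elongated: (14 − 13.9375)² / 13.9375 = 0.0003
χ² = 0.5845 + 0.8896 + 0.0003 = 1.4744 ≈ 1.474

1.474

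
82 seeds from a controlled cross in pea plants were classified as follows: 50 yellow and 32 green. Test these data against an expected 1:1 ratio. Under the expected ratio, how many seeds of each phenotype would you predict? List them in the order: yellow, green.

Expected counts for N = 82 under a 1:1 ratio (total parts = 2):
  yellow: 82 × 1/2 = 41
  green: 82 × 1/2 = 41

41, 41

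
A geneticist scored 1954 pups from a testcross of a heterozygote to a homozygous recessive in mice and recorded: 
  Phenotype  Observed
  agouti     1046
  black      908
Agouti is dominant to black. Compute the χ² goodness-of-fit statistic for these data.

A testcross of a heterozygote (Aa × aa) gives a 1:1 phenotypic ratio.
The 1:1 ratio has 2 parts, so with N = 1954 the expected counts are:
  agouti: 1954 × 1/2 = 977
  black: 1954 × 1/2 = 977
χ² = Σ (O − E)² / E
  agouti: (1046 − 977)² / 977 = 4.8731
  black: (908 − 977)² / 977 = 4.8731
χ² = 4.8731 + 4.8731 = 9.7462 ≈ 9.746

9.746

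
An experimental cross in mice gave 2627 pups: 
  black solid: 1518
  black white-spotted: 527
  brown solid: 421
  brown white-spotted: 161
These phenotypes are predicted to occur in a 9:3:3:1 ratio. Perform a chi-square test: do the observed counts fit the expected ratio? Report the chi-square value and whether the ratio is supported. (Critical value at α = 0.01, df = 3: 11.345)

Total ratio parts = 16. Expected numbers out of 2627:
  black solid: 2627 × 9/16 = 1477.6875
  black white-spotted: 2627 × 3/16 = 492.5625
  brown solid: 2627 × 3/16 = 492.5625
  brown white-spotted: 2627 × 1/16 = 164.1875
χ² = Σ (O − E)² / E
  black solid: (1518 − 1477.6875)² / 1477.6875 = 1.0998
  black white-spotted: (527 − 492.5625)² / 492.5625 = 2.4077
  brown solid: (421 − 492.5625)² / 492.5625 = 10.3970
  brown white-spotted: (161 − 164.1875)² / 164.1875 = 0.0619
χ² = 1.0998 + 2.4077 + 10.3970 + 0.0619 = 13.9664 ≈ 13.966
Degrees of freedom = 4 − 1 = 3; critical value at α = 0.01 is 11.345.
Since 13.966 > 11.345, we reject the null hypothesis — the data do not fit the 9:3:3:1 ratio.

13.966; not consistent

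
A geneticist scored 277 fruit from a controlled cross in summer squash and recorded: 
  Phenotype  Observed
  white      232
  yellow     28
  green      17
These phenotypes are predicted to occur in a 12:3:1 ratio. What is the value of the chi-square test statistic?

13.869

Total ratio parts = 16. Expected numbers out of 277:
  white: 277 × 12/16 = 207.75
  yellow: 277 × 3/16 = 51.9375
  green: 277 × 1/16 = 17.3125
χ² = Σ (O − E)² / E
  white: (232 − 207.75)² / 207.75 = 2.8306
  yellow: (28 − 51.9375)² / 51.9375 = 11.0326
  green: (17 − 17.3125)² / 17.3125 = 0.0056
χ² = 2.8306 + 11.0326 + 0.0056 = 13.8688 ≈ 13.869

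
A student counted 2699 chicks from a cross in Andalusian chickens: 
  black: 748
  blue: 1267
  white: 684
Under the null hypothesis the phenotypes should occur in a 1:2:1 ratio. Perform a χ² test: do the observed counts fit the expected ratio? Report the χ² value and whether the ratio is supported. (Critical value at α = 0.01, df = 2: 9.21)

Total ratio parts = 4. Expected numbers out of 2699:
  black: 2699 × 1/4 = 674.75
  blue: 2699 × 2/4 = 1349.5
  white: 2699 × 1/4 = 674.75
χ² = Σ (O − E)² / E
  black: (748 − 674.75)² / 674.75 = 7.9519
  blue: (1267 − 1349.5)² / 1349.5 = 5.0435
  white: (684 − 674.75)² / 674.75 = 0.1268
χ² = 7.9519 + 5.0435 + 0.1268 = 13.1222 ≈ 13.122
Degrees of freedom = 3 − 1 = 2; critical value at α = 0.01 is 9.21.
Since 13.122 > 9.21, we reject the null hypothesis — the data do not fit the 1:2:1 ratio.

13.122; not consistent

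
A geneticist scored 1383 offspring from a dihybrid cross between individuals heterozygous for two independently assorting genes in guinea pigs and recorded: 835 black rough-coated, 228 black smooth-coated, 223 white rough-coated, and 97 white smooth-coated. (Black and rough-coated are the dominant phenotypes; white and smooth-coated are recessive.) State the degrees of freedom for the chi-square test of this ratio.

3

A dihybrid F₂ with independent assortment and complete dominance at both loci gives a 9:3:3:1 phenotypic ratio.
A goodness-of-fit test with 4 phenotype classes has df = 4 − 1 = 3.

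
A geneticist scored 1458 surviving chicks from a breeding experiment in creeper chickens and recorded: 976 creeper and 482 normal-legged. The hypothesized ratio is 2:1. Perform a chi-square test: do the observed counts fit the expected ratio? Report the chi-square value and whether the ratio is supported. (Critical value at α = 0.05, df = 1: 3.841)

0.049; consistent

Total ratio parts = 3. Expected numbers out of 1458:
  creeper: 1458 × 2/3 = 972
  normal-legged: 1458 × 1/3 = 486
χ² = Σ (O − E)² / E
  creeper: (976 − 972)² / 972 = 0.0165
  normal-legged: (482 − 486)² / 486 = 0.0329
χ² = 0.0165 + 0.0329 = 0.0494 ≈ 0.049
Degrees of freedom = 2 − 1 = 1; critical value at α = 0.05 is 3.841.
Since 0.049 < 3.841, we fail to reject the null hypothesis — the data are consistent with the 2:1 ratio.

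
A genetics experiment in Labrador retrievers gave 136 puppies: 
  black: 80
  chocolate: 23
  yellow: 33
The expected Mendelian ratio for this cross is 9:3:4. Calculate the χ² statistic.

0.435

The 9:3:4 ratio has 16 parts, so with N = 136 the expected counts are:
  black: 136 × 9/16 = 76.5
  chocolate: 136 × 3/16 = 25.5
  yellow: 136 × 4/16 = 34
χ² = Σ (O − E)² / E
  black: (80 − 76.5)² / 76.5 = 0.1601
  chocolate: (23 − 25.5)² / 25.5 = 0.2451
  yellow: (33 − 34)² / 34 = 0.0294
χ² = 0.1601 + 0.2451 + 0.0294 = 0.4346 ≈ 0.435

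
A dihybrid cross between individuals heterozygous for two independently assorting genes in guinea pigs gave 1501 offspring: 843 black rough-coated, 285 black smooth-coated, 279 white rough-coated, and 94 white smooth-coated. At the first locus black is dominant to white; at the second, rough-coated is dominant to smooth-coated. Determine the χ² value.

A dihybrid F₂ with independent assortment and complete dominance at both loci gives a 9:3:3:1 phenotypic ratio.
Under the 9:3:3:1 hypothesis (Σ ratio = 16, N = 1501):
  black rough-coated: 1501 × 9/16 = 844.3125
  black smooth-coated: 1501 × 3/16 = 281.4375
  white rough-coated: 1501 × 3/16 = 281.4375
  white smooth-coated: 1501 × 1/16 = 93.8125
χ² = Σ (O − E)² / E
  black rough-coated: (843 − 844.3125)² / 844.3125 = 0.0020
  black smooth-coated: (285 − 281.4375)² / 281.4375 = 0.0451
  white rough-coated: (279 − 281.4375)² / 281.4375 = 0.0211
  white smooth-coated: (94 − 93.8125)² / 93.8125 = 0.0004
χ² = 0.0020 + 0.0451 + 0.0211 + 0.0004 = 0.0686 ≈ 0.069

0.069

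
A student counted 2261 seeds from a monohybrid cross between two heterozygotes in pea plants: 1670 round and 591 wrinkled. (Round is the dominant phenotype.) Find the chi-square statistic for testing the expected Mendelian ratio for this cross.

1.564

For a monohybrid cross between heterozygotes with complete dominance, the expected phenotypic ratio is 3:1.
Under the 3:1 hypothesis (Σ ratio = 4, N = 2261):
  round: 2261 × 3/4 = 1695.75
  wrinkled: 2261 × 1/4 = 565.25
χ² = Σ (O − E)² / E
  round: (1670 − 1695.75)² / 1695.75 = 0.3910
  wrinkled: (591 − 565.25)² / 565.25 = 1.1730
χ² = 0.3910 + 1.1730 = 1.564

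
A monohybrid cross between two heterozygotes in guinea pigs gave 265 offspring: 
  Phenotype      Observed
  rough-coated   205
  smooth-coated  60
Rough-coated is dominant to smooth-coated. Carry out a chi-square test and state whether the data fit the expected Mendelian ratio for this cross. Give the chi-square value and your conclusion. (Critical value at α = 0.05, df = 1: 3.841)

For a monohybrid cross between heterozygotes with complete dominance, the expected phenotypic ratio is 3:1.
Under the 3:1 hypothesis (Σ ratio = 4, N = 265):
  rough-coated: 265 × 3/4 = 198.75
  smooth-coated: 265 × 1/4 = 66.25
χ² = Σ (O − E)² / E
  rough-coated: (205 − 198.75)² / 198.75 = 0.1965
  smooth-coated: (60 − 66.25)² / 66.25 = 0.5896
χ² = 0.1965 + 0.5896 = 0.7861 ≈ 0.786
Degrees of freedom = 2 − 1 = 1; critical value at α = 0.05 is 3.841.
Since 0.786 < 3.841, we fail to reject the null hypothesis — the data are consistent with the 3:1 ratio.

0.786; consistent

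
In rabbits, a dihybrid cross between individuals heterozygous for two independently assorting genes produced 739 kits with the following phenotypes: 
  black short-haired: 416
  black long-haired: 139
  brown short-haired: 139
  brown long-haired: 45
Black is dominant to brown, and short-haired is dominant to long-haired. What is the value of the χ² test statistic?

A dihybrid F₂ with independent assortment and complete dominance at both loci gives a 9:3:3:1 phenotypic ratio.
Expected counts for N = 739 under a 9:3:3:1 ratio (total parts = 16):
  black short-haired: 739 × 9/16 = 415.6875
  black long-haired: 739 × 3/16 = 138.5625
  brown short-haired: 739 × 3/16 = 138.5625
  brown long-haired: 739 × 1/16 = 46.1875
χ² = Σ (O − E)² / E
  black short-haired: (416 − 415.6875)² / 415.6875 = 0.0002
  black long-haired: (139 − 138.5625)² / 138.5625 = 0.0014
  brown short-haired: (139 − 138.5625)² / 138.5625 = 0.0014
  brown long-haired: (45 − 46.1875)² / 46.1875 = 0.0305
χ² = 0.0002 + 0.0014 + 0.0014 + 0.0305 = 0.0335 ≈ 0.034

0.034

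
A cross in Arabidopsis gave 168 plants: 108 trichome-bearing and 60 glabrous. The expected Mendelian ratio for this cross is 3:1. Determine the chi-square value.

Under the 3:1 hypothesis (Σ ratio = 4, N = 168):
  trichome-bearing: 168 × 3/4 = 126
  glabrous: 168 × 1/4 = 42
χ² = Σ (O − E)² / E
  trichome-bearing: (108 − 126)² / 126 = 2.5714
  glabrous: (60 − 42)² / 42 = 7.7143
χ² = 2.5714 + 7.7143 = 10.2857 ≈ 10.286

10.286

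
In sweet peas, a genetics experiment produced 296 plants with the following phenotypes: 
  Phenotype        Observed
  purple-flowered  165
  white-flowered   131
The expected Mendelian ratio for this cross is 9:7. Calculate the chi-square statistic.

The 9:7 ratio has 16 parts, so with N = 296 the expected counts are:
  purple-flowered: 296 × 9/16 = 166.5
  white-flowered: 296 × 7/16 = 129.5
χ² = Σ (O − E)² / E
  purple-flowered: (165 − 166.5)² / 166.5 = 0.0135
  white-flowered: (131 − 129.5)² / 129.5 = 0.0174
χ² = 0.0135 + 0.0174 = 0.0309 ≈ 0.031

0.031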